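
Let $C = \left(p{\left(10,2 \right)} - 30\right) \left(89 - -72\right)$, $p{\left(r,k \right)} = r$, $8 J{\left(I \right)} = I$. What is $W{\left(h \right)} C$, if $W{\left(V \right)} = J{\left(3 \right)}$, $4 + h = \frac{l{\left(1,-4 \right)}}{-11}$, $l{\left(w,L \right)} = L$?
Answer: $- \frac{2415}{2} \approx -1207.5$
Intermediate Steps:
$J{\left(I \right)} = \frac{I}{8}$
$h = - \frac{40}{11}$ ($h = -4 - \frac{4}{-11} = -4 - - \frac{4}{11} = -4 + \frac{4}{11} = - \frac{40}{11} \approx -3.6364$)
$W{\left(V \right)} = \frac{3}{8}$ ($W{\left(V \right)} = \frac{1}{8} \cdot 3 = \frac{3}{8}$)
$C = -3220$ ($C = \left(10 - 30\right) \left(89 - -72\right) = - 20 \left(89 + 72\right) = \left(-20\right) 161 = -3220$)
$W{\left(h \right)} C = \frac{3}{8} \left(-3220\right) = - \frac{2415}{2}$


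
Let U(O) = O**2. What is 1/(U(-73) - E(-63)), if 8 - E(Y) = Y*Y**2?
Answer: -1/244726 ≈ -4.0862e-6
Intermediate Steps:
E(Y) = 8 - Y**3 (E(Y) = 8 - Y*Y**2 = 8 - Y**3)
1/(U(-73) - E(-63)) = 1/((-73)**2 - (8 - 1*(-63)**3)) = 1/(5329 - (8 - 1*(-250047))) = 1/(5329 - (8 + 250047)) = 1/(5329 - 1*250055) = 1/(5329 - 250055) = 1/(-244726) = -1/244726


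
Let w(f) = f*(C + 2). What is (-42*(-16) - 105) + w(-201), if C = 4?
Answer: -639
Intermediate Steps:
w(f) = 6*f (w(f) = f*(4 + 2) = f*6 = 6*f)
(-42*(-16) - 105) + w(-201) = (-42*(-16) - 105) + 6*(-201) = (672 - 105) - 1206 = 567 - 1206 = -639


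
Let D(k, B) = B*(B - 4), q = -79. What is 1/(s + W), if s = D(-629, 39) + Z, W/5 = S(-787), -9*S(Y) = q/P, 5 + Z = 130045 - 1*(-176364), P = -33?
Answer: 297/91406998 ≈ 3.2492e-6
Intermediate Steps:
D(k, B) = B*(-4 + B)
Z = 306404 (Z = -5 + (130045 - 1*(-176364)) = -5 + (130045 + 176364) = -5 + 306409 = 306404)
S(Y) = -79/297 (S(Y) = -(-79)/(9*(-33)) = -(-79)*(-1)/(9*33) = -⅑*79/33 = -79/297)
W = -395/297 (W = 5*(-79/297) = -395/297 ≈ -1.3300)
s = 307769 (s = 39*(-4 + 39) + 306404 = 39*35 + 306404 = 1365 + 306404 = 307769)
1/(s + W) = 1/(307769 - 395/297) = 1/(91406998/297) = 297/91406998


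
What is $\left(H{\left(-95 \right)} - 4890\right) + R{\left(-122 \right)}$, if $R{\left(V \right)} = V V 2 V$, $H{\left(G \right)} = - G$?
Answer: $-3636491$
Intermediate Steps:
$R{\left(V \right)} = 2 V^{3}$ ($R{\left(V \right)} = V^{2} \cdot 2 V = 2 V^{2} V = 2 V^{3}$)
$\left(H{\left(-95 \right)} - 4890\right) + R{\left(-122 \right)} = \left(\left(-1\right) \left(-95\right) - 4890\right) + 2 \left(-122\right)^{3} = \left(95 - 4890\right) + 2 \left(-1815848\right) = -4795 - 3631696 = -3636491$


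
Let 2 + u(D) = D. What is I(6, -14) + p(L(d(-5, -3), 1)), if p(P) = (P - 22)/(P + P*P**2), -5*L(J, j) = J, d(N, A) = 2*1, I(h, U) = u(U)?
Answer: 936/29 ≈ 32.276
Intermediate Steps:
u(D) = -2 + D
I(h, U) = -2 + U
d(N, A) = 2
L(J, j) = -J/5
p(P) = (-22 + P)/(P + P**3)
I(6, -14) + p(L(d(-5, -3), 1)) = (-2 - 14) + (-22 - 1/5*2)/(-1/5*2 + (-1/5*2)**3) = -16 + (-22 - 2/5)/(-2/5 + (-2/5)**3) = -16 - 112/5/(-2/5 - 8/125) = -16 - 112/5/(-58/125) = -16 - 125/58*(-112/5) = -16 + 1400/29 = 936/29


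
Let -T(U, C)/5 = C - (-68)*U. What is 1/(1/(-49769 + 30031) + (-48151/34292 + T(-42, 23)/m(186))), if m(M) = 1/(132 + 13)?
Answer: 338427748/695104737091535 ≈ 4.8687e-7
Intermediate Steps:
T(U, C) = -340*U - 5*C (T(U, C) = -5*(C - (-68)*U) = -5*(C + 68*U) = -340*U - 5*C)
m(M) = 1/145
1/(1/(-49769 + 30031) + (-48151/34292 + T(-42, 23)/m(186))) = 1/(1/(-49769 + 30031) + (-48151/34292 + (-340*(-42) - 5*23)/(1/145))) = 1/(1/(-19738) + (-48151*1/34292 + (14280 - 115)*145)) = 1/(-1/19738 + (-48151/34292 + 14165*145)) = 1/(-1/19738 + (-48151/34292 + 2053925)) = 1/(-1/19738 + 70433147949/34292) = 1/(695104737091535/338427748) = 338427748/695104737091535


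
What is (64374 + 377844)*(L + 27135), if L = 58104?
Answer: 37694220102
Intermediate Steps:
(64374 + 377844)*(L + 27135) = (64374 + 377844)*(58104 + 27135) = 442218*85239 = 37694220102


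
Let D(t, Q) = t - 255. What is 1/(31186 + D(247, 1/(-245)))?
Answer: 1/31178 ≈ 3.2074e-5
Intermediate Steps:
D(t, Q) = -255 + t
1/(31186 + D(247, 1/(-245))) = 1/(31186 + (-255 + 247)) = 1/(31186 - 8) = 1/31178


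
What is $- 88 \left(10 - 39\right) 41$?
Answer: $104632$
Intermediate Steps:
$- 88 \left(10 - 39\right) 41 = \left(-88\right) \left(-29\right) 41 = 2552 \cdot 41 = 104632$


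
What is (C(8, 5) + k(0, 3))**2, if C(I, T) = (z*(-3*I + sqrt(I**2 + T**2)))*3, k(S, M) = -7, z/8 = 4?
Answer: 6160945 - 443712*sqrt(89) ≈ 1.9750e+6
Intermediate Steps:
z = 32 (z = 8*4 = 32)
C(I, T) = -288*I + 96*sqrt(I**2 + T**2) (C(I, T) = (32*(-3*I + sqrt(I**2 + T**2)))*3 = (32*(sqrt(I**2 + T**2) - 3*I))*3 = (-96*I + 32*sqrt(I**2 + T**2))*3 = -288*I + 96*sqrt(I**2 + T**2))
(C(8, 5) + k(0, 3))**2 = ((-288*8 + 96*sqrt(8**2 + 5**2)) - 7)**2 = ((-2304 + 96*sqrt(64 + 25)) - 7)**2 = ((-2304 + 96*sqrt(89)) - 7)**2 = (-2311 + 96*sqrt(89))**2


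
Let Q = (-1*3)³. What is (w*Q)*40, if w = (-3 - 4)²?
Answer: -52920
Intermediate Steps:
w = 49 (w = (-7)² = 49)
Q = -27 (Q = (-3)³ = -27)
(w*Q)*40 = (49*(-27))*40 = -1323*40 = -52920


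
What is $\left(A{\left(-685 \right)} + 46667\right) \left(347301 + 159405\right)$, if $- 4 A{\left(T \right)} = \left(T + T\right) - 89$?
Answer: $\frac{47662539831}{2} \approx 2.3831 \cdot 10^{10}$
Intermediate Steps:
$A{\left(T \right)} = \frac{89}{4} - \frac{T}{2}$ ($A{\left(T \right)} = - \frac{\left(T + T\right) - 89}{4} = - \frac{2 T - 89}{4} = - \frac{-89 + 2 T}{4} = \frac{89}{4} - \frac{T}{2}$)
$\left(A{\left(-685 \right)} + 46667\right) \left(347301 + 159405\right) = \left(\left(\frac{89}{4} - - \frac{685}{2}\right) + 46667\right) \left(347301 + 159405\right) = \left(\left(\frac{89}{4} + \frac{685}{2}\right) + 46667\right) 506706 = \left(\frac{1459}{4} + 46667\right) 506706 = \frac{188127}{4} \cdot 506706 = \frac{47662539831}{2}$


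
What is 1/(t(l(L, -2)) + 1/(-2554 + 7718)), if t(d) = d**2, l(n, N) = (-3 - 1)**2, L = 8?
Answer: 5164/1321985 ≈ 0.0039062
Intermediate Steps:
l(n, N) = 16 (l(n, N) = (-4)**2 = 16)
1/(t(l(L, -2)) + 1/(-2554 + 7718)) = 1/(16**2 + 1/(-2554 + 7718)) = 1/(256 + 1/5164) = 1/(1321985/5164) = 5164/1321985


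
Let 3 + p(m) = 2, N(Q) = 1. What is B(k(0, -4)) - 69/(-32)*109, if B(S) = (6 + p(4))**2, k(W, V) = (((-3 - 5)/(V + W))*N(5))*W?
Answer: 8321/32 ≈ 260.03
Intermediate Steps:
p(m) = -1 (p(m) = -3 + 2 = -1)
k(W, V) = -8*W/(V + W) (k(W, V) = (((-3 - 5)/(V + W))*1)*W = (-8/(V + W)*1)*W = (-8/(V + W))*W = -8*W/(V + W))
B(S) = 25 (B(S) = (6 - 1)**2 = 5**2 = 25)
B(k(0, -4)) - 69/(-32)*109 = 25 - 69/(-32)*109 = 25 - 69*(-1/32)*109 = 25 + (69/32)*109 = 25 + 7521/32 = 8321/32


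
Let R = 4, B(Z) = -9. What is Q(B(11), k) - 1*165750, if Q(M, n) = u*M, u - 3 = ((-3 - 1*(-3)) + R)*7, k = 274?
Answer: -166029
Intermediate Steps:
u = 31 (u = 3 + ((-3 - 1*(-3)) + 4)*7 = 3 + ((-3 + 3) + 4)*7 = 3 + (0 + 4)*7 = 3 + 4*7 = 3 + 28 = 31)
Q(M, n) = 31*M
Q(B(11), k) - 1*165750 = 31*(-9) - 1*165750 = -279 - 165750 = -166029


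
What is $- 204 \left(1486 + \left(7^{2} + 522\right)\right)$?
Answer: $-419628$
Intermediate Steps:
$- 204 \left(1486 + \left(7^{2} + 522\right)\right) = - 204 \left(1486 + \left(49 + 522\right)\right) = - 204 \left(1486 + 571\right) = \left(-204\right) 2057 = -419628$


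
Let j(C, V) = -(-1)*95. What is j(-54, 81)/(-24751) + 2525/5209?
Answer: 62001420/128927959 ≈ 0.48090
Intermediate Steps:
j(C, V) = 95 (j(C, V) = -1*(-95) = 95)
j(-54, 81)/(-24751) + 2525/5209 = 95/(-24751) + 2525/5209 = 95*(-1/24751) + 2525*(1/5209) = -95/24751 + 2525/5209 = 62001420/128927959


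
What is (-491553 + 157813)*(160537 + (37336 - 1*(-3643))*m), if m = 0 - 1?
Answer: -39901286920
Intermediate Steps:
m = -1
(-491553 + 157813)*(160537 + (37336 - 1*(-3643))*m) = (-491553 + 157813)*(160537 + (37336 - 1*(-3643))*(-1)) = -333740*(160537 + (37336 + 3643)*(-1)) = -333740*(160537 + 40979*(-1)) = -333740*(160537 - 40979) = -333740*119558 = -39901286920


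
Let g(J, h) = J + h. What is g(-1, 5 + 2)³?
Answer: 216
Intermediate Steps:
g(-1, 5 + 2)³ = (-1 + (5 + 2))³ = (-1 + 7)³ = 6³ = 216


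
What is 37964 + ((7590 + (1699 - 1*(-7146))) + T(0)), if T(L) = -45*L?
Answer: 54399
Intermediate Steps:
37964 + ((7590 + (1699 - 1*(-7146))) + T(0)) = 37964 + ((7590 + (1699 - 1*(-7146))) - 45*0) = 37964 + ((7590 + (1699 + 7146)) + 0) = 37964 + ((7590 + 8845) + 0) = 37964 + (16435 + 0) = 37964 + 16435 = 54399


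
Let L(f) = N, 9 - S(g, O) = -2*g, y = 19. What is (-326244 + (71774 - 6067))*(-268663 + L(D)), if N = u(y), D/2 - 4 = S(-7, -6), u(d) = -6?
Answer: 69998215253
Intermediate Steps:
S(g, O) = 9 + 2*g (S(g, O) = 9 - (-2)*g = 9 + 2*g)
D = -2 (D = 8 + 2*(9 + 2*(-7)) = 8 + 2*(9 - 14) = 8 + 2*(-5) = 8 - 10 = -2)
N = -6
L(f) = -6
(-326244 + (71774 - 6067))*(-268663 + L(D)) = (-326244 + (71774 - 6067))*(-268663 - 6) = (-326244 + 65707)*(-268669) = -260537*(-268669) = 69998215253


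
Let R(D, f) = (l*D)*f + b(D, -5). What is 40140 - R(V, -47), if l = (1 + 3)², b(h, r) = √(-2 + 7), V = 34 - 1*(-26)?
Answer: 85260 - √5 ≈ 85258.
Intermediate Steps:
V = 60 (V = 34 + 26 = 60)
b(h, r) = √5
l = 16 (l = 4² = 16)
R(D, f) = √5 + 16*D*f (R(D, f) = (16*D)*f + √5 = 16*D*f + √5 = √5 + 16*D*f)
40140 - R(V, -47) = 40140 - (√5 + 16*60*(-47)) = 40140 - (√5 - 45120) = 40140 - (-45120 + √5) = 40140 + (45120 - √5) = 85260 - √5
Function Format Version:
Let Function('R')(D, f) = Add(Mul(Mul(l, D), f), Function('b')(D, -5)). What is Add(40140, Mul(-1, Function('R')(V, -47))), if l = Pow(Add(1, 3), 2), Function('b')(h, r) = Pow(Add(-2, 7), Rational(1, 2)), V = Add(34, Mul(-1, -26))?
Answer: Add(85260, Mul(-1, Pow(5, Rational(1, 2)))) ≈ 85258.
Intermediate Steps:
V = 60 (V = Add(34, 26) = 60)
Function('b')(h, r) = Pow(5, Rational(1, 2))
l = 16 (l = Pow(4, 2) = 16)
Function('R')(D, f) = Add(Pow(5, Rational(1, 2)), Mul(16, D, f)) (Function('R')(D, f) = Add(Mul(Mul(16, D), f), Pow(5, Rational(1, 2))) = Add(Mul(16, D, f), Pow(5, Rational(1, 2))) = Add(Pow(5, Rational(1, 2)), Mul(16, D, f)))
Add(40140, Mul(-1, Function('R')(V, -47))) = Add(40140, Mul(-1, Add(Pow(5, Rational(1, 2)), Mul(16, 60, -47)))) = Add(40140, Mul(-1, Add(Pow(5, Rational(1, 2)), -45120))) = Add(40140, Mul(-1, Add(-45120, Pow(5, Rational(1, 2))))) = Add(40140, Add(45120, Mul(-1, Pow(5, Rational(1, 2))))) = Add(85260, Mul(-1, Pow(5, Rational(1, 2))))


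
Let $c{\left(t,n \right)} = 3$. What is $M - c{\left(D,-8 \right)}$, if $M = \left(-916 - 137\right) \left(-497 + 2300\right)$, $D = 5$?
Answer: $-1898562$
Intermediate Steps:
$M = -1898559$ ($M = \left(-1053\right) 1803 = -1898559$)
$M - c{\left(D,-8 \right)} = -1898559 - 3 = -1898562$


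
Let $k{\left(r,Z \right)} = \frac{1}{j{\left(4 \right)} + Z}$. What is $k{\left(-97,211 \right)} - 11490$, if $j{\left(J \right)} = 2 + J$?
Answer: $- \frac{2493329}{217} \approx -11490.0$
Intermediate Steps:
$k{\left(r,Z \right)} = \frac{1}{6 + Z}$ ($k{\left(r,Z \right)} = \frac{1}{\left(2 + 4\right) + Z} = \frac{1}{6 + Z}$)
$k{\left(-97,211 \right)} - 11490 = \frac{1}{6 + 211} - 11490 = \frac{1}{217} - 11490 = - \frac{2493329}{217}$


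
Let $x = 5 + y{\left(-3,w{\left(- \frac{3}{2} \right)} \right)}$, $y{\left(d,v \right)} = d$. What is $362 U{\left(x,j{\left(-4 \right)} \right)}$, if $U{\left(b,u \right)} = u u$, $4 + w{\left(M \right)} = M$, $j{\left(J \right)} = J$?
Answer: $5792$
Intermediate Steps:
$w{\left(M \right)} = -4 + M$
$x = 2$ ($x = 5 - 3 = 2$)
$U{\left(b,u \right)} = u^{2}$
$362 U{\left(x,j{\left(-4 \right)} \right)} = 362 \left(-4\right)^{2} = 362 \cdot 16 = 5792$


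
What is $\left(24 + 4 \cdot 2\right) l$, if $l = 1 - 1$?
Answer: $0$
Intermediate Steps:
$l = 0$ ($l = 1 - 1 = 0$)
$\left(24 + 4 \cdot 2\right) l = \left(24 + 4 \cdot 2\right) 0 = \left(24 + 8\right) 0 = 32 \cdot 0 = 0$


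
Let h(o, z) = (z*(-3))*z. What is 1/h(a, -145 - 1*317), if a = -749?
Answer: -1/640332 ≈ -1.5617e-6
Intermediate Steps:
h(o, z) = -3*z² (h(o, z) = (-3*z)*z = -3*z²)
1/h(a, -145 - 1*317) = 1/(-3*(-145 - 1*317)²) = 1/(-3*(-145 - 317)²) = 1/(-3*(-462)²) = 1/(-3*213444) = 1/(-640332) = -1/640332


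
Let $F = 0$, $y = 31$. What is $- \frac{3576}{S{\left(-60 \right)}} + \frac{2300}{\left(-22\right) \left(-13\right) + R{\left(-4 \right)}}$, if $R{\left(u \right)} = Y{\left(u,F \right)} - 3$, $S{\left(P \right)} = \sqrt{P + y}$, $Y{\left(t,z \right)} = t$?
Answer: $\frac{2300}{279} + \frac{3576 i \sqrt{29}}{29} \approx 8.2437 + 664.05 i$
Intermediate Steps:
$S{\left(P \right)} = \sqrt{31 + P}$ ($S{\left(P \right)} = \sqrt{P + 31} = \sqrt{31 + P}$)
$R{\left(u \right)} = -3 + u$ ($R{\left(u \right)} = u - 3 = -3 + u$)
$- \frac{3576}{S{\left(-60 \right)}} + \frac{2300}{\left(-22\right) \left(-13\right) + R{\left(-4 \right)}} = - \frac{3576}{\sqrt{31 - 60}} + \frac{2300}{\left(-22\right) \left(-13\right) - 7} = - \frac{3576}{\sqrt{-29}} + \frac{2300}{286 - 7} = - \frac{3576}{i \sqrt{29}} + \frac{2300}{279} = - 3576 \left(- \frac{i \sqrt{29}}{29}\right) + 2300 \cdot \frac{1}{279} = \frac{3576 i \sqrt{29}}{29} + \frac{2300}{279} = \frac{2300}{279} + \frac{3576 i \sqrt{29}}{29}$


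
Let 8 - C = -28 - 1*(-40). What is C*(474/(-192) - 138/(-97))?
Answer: 3247/776 ≈ 4.1843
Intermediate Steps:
C = -4 (C = 8 - (-28 - 1*(-40)) = 8 - (-28 + 40) = 8 - 1*12 = 8 - 12 = -4)
C*(474/(-192) - 138/(-97)) = -4*(474/(-192) - 138/(-97)) = -4*(474*(-1/192) - 138*(-1/97)) = -4*(-79/32 + 138/97) = -4*(-3247/3104) = 3247/776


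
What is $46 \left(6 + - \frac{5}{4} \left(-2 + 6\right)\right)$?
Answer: $46$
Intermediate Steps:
$46 \left(6 + - \frac{5}{4} \left(-2 + 6\right)\right) = 46 \left(6 + \left(-5\right) \frac{1}{4} \cdot 4\right) = 46 \left(6 - 5\right) = 46 \cdot 1 = 46$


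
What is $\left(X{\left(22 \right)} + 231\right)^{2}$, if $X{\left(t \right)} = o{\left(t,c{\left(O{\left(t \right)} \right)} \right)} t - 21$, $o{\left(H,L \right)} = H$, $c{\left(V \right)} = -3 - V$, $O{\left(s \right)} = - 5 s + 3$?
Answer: $481636$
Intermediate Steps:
$O{\left(s \right)} = 3 - 5 s$
$X{\left(t \right)} = -21 + t^{2}$ ($X{\left(t \right)} = t t - 21 = t^{2} - 21 = -21 + t^{2}$)
$\left(X{\left(22 \right)} + 231\right)^{2} = \left(\left(-21 + 22^{2}\right) + 231\right)^{2} = \left(\left(-21 + 484\right) + 231\right)^{2} = \left(463 + 231\right)^{2} = 694^{2} = 481636$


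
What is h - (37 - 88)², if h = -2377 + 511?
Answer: -4467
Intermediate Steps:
h = -1866
h - (37 - 88)² = -1866 - (37 - 88)² = -1866 - 1*(-51)² = -1866 - 1*2601 = -1866 - 2601 = -4467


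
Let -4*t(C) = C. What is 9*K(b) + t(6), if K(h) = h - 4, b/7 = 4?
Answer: 429/2 ≈ 214.50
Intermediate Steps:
b = 28 (b = 7*4 = 28)
K(h) = -4 + h
t(C) = -C/4
9*K(b) + t(6) = 9*(-4 + 28) - 1/4*6 = 9*24 - 3/2 = 216 - 3/2 = 429/2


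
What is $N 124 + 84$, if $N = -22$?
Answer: $-2644$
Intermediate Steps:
$N 124 + 84 = \left(-22\right) 124 + 84 = -2728 + 84 = -2644$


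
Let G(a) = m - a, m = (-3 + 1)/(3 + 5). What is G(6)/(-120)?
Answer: 5/96 ≈ 0.052083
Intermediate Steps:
m = -1/4 (m = -2/8 = -2*1/8 = -1/4 ≈ -0.25000)
G(a) = -1/4 - a
G(6)/(-120) = (-1/4 - 1*6)/(-120) = -(-1/4 - 6)/120 = -1/120*(-25/4) = 5/96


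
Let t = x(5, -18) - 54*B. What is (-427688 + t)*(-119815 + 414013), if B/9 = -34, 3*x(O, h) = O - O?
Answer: -120963626472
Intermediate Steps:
x(O, h) = 0 (x(O, h) = (O - O)/3 = (1/3)*0 = 0)
B = -306 (B = 9*(-34) = -306)
t = 16524 (t = 0 - 54*(-306) = 0 + 16524 = 16524)
(-427688 + t)*(-119815 + 414013) = (-427688 + 16524)*(-119815 + 414013) = -411164*294198 = -120963626472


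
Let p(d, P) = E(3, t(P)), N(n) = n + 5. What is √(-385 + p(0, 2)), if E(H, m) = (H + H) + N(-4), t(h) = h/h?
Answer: 3*I*√42 ≈ 19.442*I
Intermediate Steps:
N(n) = 5 + n
t(h) = 1
E(H, m) = 1 + 2*H (E(H, m) = (H + H) + (5 - 4) = 2*H + 1 = 1 + 2*H)
p(d, P) = 7 (p(d, P) = 1 + 2*3 = 1 + 6 = 7)
√(-385 + p(0, 2)) = √(-385 + 7) = √(-378) = 3*I*√42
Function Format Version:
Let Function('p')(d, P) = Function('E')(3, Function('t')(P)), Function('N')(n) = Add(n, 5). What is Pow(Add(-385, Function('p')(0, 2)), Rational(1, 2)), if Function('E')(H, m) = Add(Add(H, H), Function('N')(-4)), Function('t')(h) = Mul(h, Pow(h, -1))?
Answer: Mul(3, I, Pow(42, Rational(1, 2))) ≈ Mul(19.442, I)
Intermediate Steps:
Function('N')(n) = Add(5, n)
Function('t')(h) = 1
Function('E')(H, m) = Add(1, Mul(2, H)) (Function('E')(H, m) = Add(Add(H, H), Add(5, -4)) = Add(Mul(2, H), 1) = Add(1, Mul(2, H)))
Function('p')(d, P) = 7 (Function('p')(d, P) = Add(1, Mul(2, 3)) = Add(1, 6) = 7)
Pow(Add(-385, Function('p')(0, 2)), Rational(1, 2)) = Pow(Add(-385, 7), Rational(1, 2)) = Pow(-378, Rational(1, 2)) = Mul(3, I, Pow(42, Rational(1, 2)))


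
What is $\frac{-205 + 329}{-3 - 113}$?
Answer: $- \frac{31}{29} \approx -1.069$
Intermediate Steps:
$\frac{-205 + 329}{-3 - 113} = \frac{124}{-116} = 124 \left(- \frac{1}{116}\right) = - \frac{31}{29}$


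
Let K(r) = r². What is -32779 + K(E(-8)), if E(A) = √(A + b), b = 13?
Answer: -32774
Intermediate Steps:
E(A) = √(13 + A) (E(A) = √(A + 13) = √(13 + A))
-32779 + K(E(-8)) = -32779 + (√(13 - 8))² = -32779 + (√5)² = -32779 + 5 = -32774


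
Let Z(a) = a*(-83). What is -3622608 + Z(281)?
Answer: -3645931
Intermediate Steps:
Z(a) = -83*a
-3622608 + Z(281) = -3622608 - 83*281 = -3622608 - 23323 = -3645931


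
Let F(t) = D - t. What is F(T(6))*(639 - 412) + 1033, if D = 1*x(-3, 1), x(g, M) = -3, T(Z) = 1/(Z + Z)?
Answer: 3997/12 ≈ 333.08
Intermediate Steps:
T(Z) = 1/(2*Z)
D = -3 (D = 1*(-3) = -3)
F(t) = -3 - t
F(T(6))*(639 - 412) + 1033 = (-3 - 1/(2*6))*(639 - 412) + 1033 = (-3 - 1/(2*6))*227 + 1033 = (-3 - 1*1/12)*227 + 1033 = (-3 - 1/12)*227 + 1033 = -37/12*227 + 1033 = -8399/12 + 1033 = 3997/12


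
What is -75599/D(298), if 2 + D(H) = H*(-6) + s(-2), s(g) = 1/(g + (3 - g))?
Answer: 226797/5369 ≈ 42.242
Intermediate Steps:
s(g) = ⅓ (s(g) = 1/3 = ⅓)
D(H) = -5/3 - 6*H (D(H) = -2 + (H*(-6) + ⅓) = -2 + (-6*H + ⅓) = -2 + (⅓ - 6*H) = -5/3 - 6*H)
-75599/D(298) = -75599/(-5/3 - 6*298) = -75599/(-5/3 - 1788) = -75599/(-5369/3) = -75599*(-3/5369) = 226797/5369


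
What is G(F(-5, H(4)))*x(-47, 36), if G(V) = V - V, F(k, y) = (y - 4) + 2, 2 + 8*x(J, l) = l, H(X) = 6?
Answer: 0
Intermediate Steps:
x(J, l) = -¼ + l/8
F(k, y) = -2 + y (F(k, y) = (-4 + y) + 2 = -2 + y)
G(V) = 0
G(F(-5, H(4)))*x(-47, 36) = 0*(-¼ + (⅛)*36) = 0*(-¼ + 9/2) = 0*(17/4) = 0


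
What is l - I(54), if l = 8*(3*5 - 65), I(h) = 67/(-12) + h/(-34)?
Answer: -80137/204 ≈ -392.83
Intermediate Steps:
I(h) = -67/12 - h/34 (I(h) = 67*(-1/12) + h*(-1/34) = -67/12 - h/34)
l = -400 (l = 8*(15 - 65) = 8*(-50) = -400)
l - I(54) = -400 - (-67/12 - 1/34*54) = -400 - (-67/12 - 27/17) = -400 - 1*(-1463/204) = -400 + 1463/204 = -80137/204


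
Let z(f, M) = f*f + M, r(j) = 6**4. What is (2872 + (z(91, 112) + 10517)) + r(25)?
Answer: 23078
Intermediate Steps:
r(j) = 1296
z(f, M) = M + f**2 (z(f, M) = f**2 + M = M + f**2)
(2872 + (z(91, 112) + 10517)) + r(25) = (2872 + ((112 + 91**2) + 10517)) + 1296 = (2872 + ((112 + 8281) + 10517)) + 1296 = (2872 + (8393 + 10517)) + 1296 = (2872 + 18910) + 1296 = 21782 + 1296 = 23078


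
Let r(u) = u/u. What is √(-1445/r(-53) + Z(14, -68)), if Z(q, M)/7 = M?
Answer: I*√1921 ≈ 43.829*I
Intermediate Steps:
r(u) = 1
Z(q, M) = 7*M
√(-1445/r(-53) + Z(14, -68)) = √(-1445/1 + 7*(-68)) = √(-1445*1 - 476) = √(-1445 - 476) = √(-1921) = I*√1921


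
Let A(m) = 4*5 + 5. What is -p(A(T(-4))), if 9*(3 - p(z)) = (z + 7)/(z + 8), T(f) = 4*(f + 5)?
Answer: -859/297 ≈ -2.8923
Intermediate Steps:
T(f) = 20 + 4*f (T(f) = 4*(5 + f) = 20 + 4*f)
A(m) = 25 (A(m) = 20 + 5 = 25)
p(z) = 3 - (7 + z)/(9*(8 + z)) (p(z) = 3 - (z + 7)/(9*(z + 8)) = 3 - (7 + z)/(9*(8 + z)))
-p(A(T(-4))) = -(209 + 26*25)/(9*(8 + 25)) = -(209 + 650)/(9*33) = -859/(9*33) = -1*859/297 = -859/297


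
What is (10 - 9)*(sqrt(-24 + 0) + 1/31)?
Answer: 1/31 + 2*I*sqrt(6) ≈ 0.032258 + 4.899*I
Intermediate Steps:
(10 - 9)*(sqrt(-24 + 0) + 1/31) = 1*(sqrt(-24) + 1/31) = 1*(2*I*sqrt(6) + 1/31) = 1*(1/31 + 2*I*sqrt(6)) = 1/31 + 2*I*sqrt(6)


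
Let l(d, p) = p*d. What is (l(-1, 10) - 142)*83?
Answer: -12616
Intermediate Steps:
l(d, p) = d*p
(l(-1, 10) - 142)*83 = (-1*10 - 142)*83 = (-10 - 142)*83 = -152*83 = -12616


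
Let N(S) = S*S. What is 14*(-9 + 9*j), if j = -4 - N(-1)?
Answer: -756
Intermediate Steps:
N(S) = S²
j = -5 (j = -4 - 1*(-1)² = -4 - 1*1 = -4 - 1 = -5)
14*(-9 + 9*j) = 14*(-9 + 9*(-5)) = 14*(-9 - 45) = 14*(-54) = -756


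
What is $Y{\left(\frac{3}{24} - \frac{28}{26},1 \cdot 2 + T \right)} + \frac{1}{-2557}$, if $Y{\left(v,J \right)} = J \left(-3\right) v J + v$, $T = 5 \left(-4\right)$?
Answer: $\frac{245801749}{265928} \approx 924.32$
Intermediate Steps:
$T = -20$
$Y{\left(v,J \right)} = v - 3 v J^{2}$ ($Y{\left(v,J \right)} = - 3 J v J + v = - 3 v J^{2} + v = v - 3 v J^{2}$)
$Y{\left(\frac{3}{24} - \frac{28}{26},1 \cdot 2 + T \right)} + \frac{1}{-2557} = \left(\frac{3}{24} - \frac{28}{26}\right) \left(1 - 3 \left(1 \cdot 2 - 20\right)^{2}\right) + \frac{1}{-2557} = \left(3 \cdot \frac{1}{24} - \frac{14}{13}\right) \left(1 - 3 \left(2 - 20\right)^{2}\right) - \frac{1}{2557} = \left(\frac{1}{8} - \frac{14}{13}\right) \left(1 - 3 \left(-18\right)^{2}\right) - \frac{1}{2557} = - \frac{99 \left(1 - 972\right)}{104} - \frac{1}{2557} = \left(- \frac{99}{104}\right) \left(-971\right) - \frac{1}{2557} = \frac{96129}{104} - \frac{1}{2557} = \frac{245801749}{265928}$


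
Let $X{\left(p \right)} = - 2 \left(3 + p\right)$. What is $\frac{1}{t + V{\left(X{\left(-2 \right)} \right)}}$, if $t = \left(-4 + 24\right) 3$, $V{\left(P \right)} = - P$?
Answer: $\frac{1}{62} \approx 0.016129$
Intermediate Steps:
$X{\left(p \right)} = -6 - 2 p$
$t = 60$ ($t = 20 \cdot 3 = 60$)
$\frac{1}{t + V{\left(X{\left(-2 \right)} \right)}} = \frac{1}{60 - \left(-6 - -4\right)} = \frac{1}{60 - \left(-6 + 4\right)} = \frac{1}{60 - -2} = \frac{1}{60 + 2} = \frac{1}{62}$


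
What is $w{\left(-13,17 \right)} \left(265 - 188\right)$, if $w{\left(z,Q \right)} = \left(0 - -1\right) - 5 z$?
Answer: $5082$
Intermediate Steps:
$w{\left(z,Q \right)} = 1 - 5 z$ ($w{\left(z,Q \right)} = \left(0 + 1\right) - 5 z = 1 - 5 z$)
$w{\left(-13,17 \right)} \left(265 - 188\right) = \left(1 - -65\right) \left(265 - 188\right) = \left(1 + 65\right) \left(265 - 188\right) = 66 \left(265 - 188\right) = 66 \cdot 77 = 5082$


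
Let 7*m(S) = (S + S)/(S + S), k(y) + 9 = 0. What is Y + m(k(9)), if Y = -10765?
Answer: -75354/7 ≈ -10765.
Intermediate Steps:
k(y) = -9 (k(y) = -9 + 0 = -9)
m(S) = ⅐ (m(S) = ((S + S)/(S + S))/7 = ((2*S)/((2*S)))/7 = ((2*S)*(1/(2*S)))/7 = (⅐)*1 = ⅐)
Y + m(k(9)) = -10765 + ⅐ = -75354/7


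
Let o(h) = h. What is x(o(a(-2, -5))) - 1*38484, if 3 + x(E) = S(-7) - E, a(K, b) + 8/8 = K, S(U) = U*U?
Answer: -38435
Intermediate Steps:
S(U) = U²
a(K, b) = -1 + K
x(E) = 46 - E (x(E) = -3 + ((-7)² - E) = -3 + (49 - E) = 46 - E)
x(o(a(-2, -5))) - 1*38484 = (46 - (-1 - 2)) - 1*38484 = (46 - 1*(-3)) - 38484 = (46 + 3) - 38484 = 49 - 38484 = -38435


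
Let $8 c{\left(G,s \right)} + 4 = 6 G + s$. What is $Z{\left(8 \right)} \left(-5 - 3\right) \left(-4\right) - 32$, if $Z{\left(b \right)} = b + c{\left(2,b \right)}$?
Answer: $288$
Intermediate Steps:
$c{\left(G,s \right)} = - \frac{1}{2} + \frac{s}{8} + \frac{3 G}{4}$ ($c{\left(G,s \right)} = - \frac{1}{2} + \frac{6 G + s}{8} = - \frac{1}{2} + \frac{s + 6 G}{8} = - \frac{1}{2} + \left(\frac{s}{8} + \frac{3 G}{4}\right) = - \frac{1}{2} + \frac{s}{8} + \frac{3 G}{4}$)
$Z{\left(b \right)} = 1 + \frac{9 b}{8}$ ($Z{\left(b \right)} = b + \left(- \frac{1}{2} + \frac{b}{8} + \frac{3}{4} \cdot 2\right) = b + \left(- \frac{1}{2} + \frac{b}{8} + \frac{3}{2}\right) = b + \left(1 + \frac{b}{8}\right) = 1 + \frac{9 b}{8}$)
$Z{\left(8 \right)} \left(-5 - 3\right) \left(-4\right) - 32 = \left(1 + \frac{9}{8} \cdot 8\right) \left(-5 - 3\right) \left(-4\right) - 32 = \left(1 + 9\right) \left(\left(-8\right) \left(-4\right)\right) - 32 = 10 \cdot 32 - 32 = 320 - 32 = 288$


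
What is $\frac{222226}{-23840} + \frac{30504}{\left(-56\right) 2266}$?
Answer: $- \frac{903962683}{94537520} \approx -9.562$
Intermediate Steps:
$\frac{222226}{-23840} + \frac{30504}{\left(-56\right) 2266} = 222226 \left(- \frac{1}{23840}\right) + \frac{30504}{-126896} = - \frac{111113}{11920} + 30504 \left(- \frac{1}{126896}\right) = - \frac{111113}{11920} - \frac{3813}{15862} = - \frac{903962683}{94537520}$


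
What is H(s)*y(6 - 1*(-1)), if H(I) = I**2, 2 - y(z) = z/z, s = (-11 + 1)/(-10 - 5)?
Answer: 4/9 ≈ 0.44444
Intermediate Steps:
s = 2/3 (s = -10/(-15) = -10*(-1/15) = 2/3 ≈ 0.66667)
y(z) = 1 (y(z) = 2 - z/z = 2 - 1*1 = 2 - 1 = 1)
H(s)*y(6 - 1*(-1)) = (2/3)**2*1 = (4/9)*1 = 4/9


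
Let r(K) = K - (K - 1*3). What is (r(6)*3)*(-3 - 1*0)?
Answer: -27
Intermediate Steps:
r(K) = 3 (r(K) = K - (K - 3) = K - (-3 + K) = K + (3 - K) = 3)
(r(6)*3)*(-3 - 1*0) = (3*3)*(-3 - 1*0) = 9*(-3 + 0) = 9*(-3) = -27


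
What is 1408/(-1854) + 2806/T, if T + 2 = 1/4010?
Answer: -1159589444/825957 ≈ -1403.9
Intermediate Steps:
T = -8019/4010 (T = -2 + 1/4010 = -8019/4010 ≈ -1.9998)
1408/(-1854) + 2806/T = 1408/(-1854) + 2806/(-8019/4010) = 1408*(-1/1854) + 2806*(-4010/8019) = -704/927 - 11252060/8019 = -1159589444/825957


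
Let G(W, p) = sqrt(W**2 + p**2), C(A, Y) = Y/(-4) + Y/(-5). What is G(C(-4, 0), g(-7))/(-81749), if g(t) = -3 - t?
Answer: -4/81749 ≈ -4.8930e-5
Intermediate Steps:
C(A, Y) = -9*Y/20 (C(A, Y) = Y*(-1/4) + Y*(-1/5) = -Y/4 - Y/5 = -9*Y/20)
G(C(-4, 0), g(-7))/(-81749) = sqrt((-9/20*0)**2 + (-3 - 1*(-7))**2)/(-81749) = sqrt(0**2 + (-3 + 7)**2)*(-1/81749) = sqrt(0 + 4**2)*(-1/81749) = sqrt(0 + 16)*(-1/81749) = sqrt(16)*(-1/81749) = 4*(-1/81749) = -4/81749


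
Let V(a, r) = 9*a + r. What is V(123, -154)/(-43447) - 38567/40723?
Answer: -1714429468/1769292181 ≈ -0.96899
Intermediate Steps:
V(a, r) = r + 9*a
V(123, -154)/(-43447) - 38567/40723 = (-154 + 9*123)/(-43447) - 38567/40723 = (-154 + 1107)*(-1/43447) - 38567*1/40723 = 953*(-1/43447) - 38567/40723 = -953/43447 - 38567/40723 = -1714429468/1769292181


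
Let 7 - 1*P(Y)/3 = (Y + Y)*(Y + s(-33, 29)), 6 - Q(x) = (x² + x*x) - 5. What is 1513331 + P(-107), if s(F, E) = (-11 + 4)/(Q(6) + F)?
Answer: 67901173/47 ≈ 1.4447e+6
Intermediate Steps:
Q(x) = 11 - 2*x² (Q(x) = 6 - ((x² + x*x) - 5) = 6 - ((x² + x²) - 5) = 6 - (2*x² - 5) = 6 - (-5 + 2*x²) = 6 + (5 - 2*x²) = 11 - 2*x²)
s(F, E) = -7/(-61 + F) (s(F, E) = (-11 + 4)/((11 - 2*6²) + F) = -7/((11 - 2*36) + F) = -7/((11 - 72) + F) = -7/(-61 + F))
P(Y) = 21 - 6*Y*(7/94 + Y) (P(Y) = 21 - 3*(Y + Y)*(Y - 7/(-61 - 33)) = 21 - 3*2*Y*(Y - 7/(-94)) = 21 - 3*2*Y*(Y - 7*(-1/94)) = 21 - 3*2*Y*(Y + 7/94) = 21 - 3*2*Y*(7/94 + Y) = 21 - 6*Y*(7/94 + Y))
1513331 + P(-107) = 1513331 + (21 - 6*(-107)² - 21/47*(-107)) = 1513331 + (21 - 6*11449 + 2247/47) = 1513331 + (21 - 68694 + 2247/47) = 1513331 - 3225384/47 = 67901173/47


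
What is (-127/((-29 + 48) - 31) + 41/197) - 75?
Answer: -151789/2364 ≈ -64.208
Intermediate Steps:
(-127/((-29 + 48) - 31) + 41/197) - 75 = (-127/(19 - 31) + 41*(1/197)) - 75 = (-127/(-12) + 41/197) - 75 = (-127*(-1/12) + 41/197) - 75 = (127/12 + 41/197) - 75 = 25511/2364 - 75 = -151789/2364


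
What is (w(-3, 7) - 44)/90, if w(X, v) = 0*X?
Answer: -22/45 ≈ -0.48889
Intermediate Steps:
w(X, v) = 0
(w(-3, 7) - 44)/90 = (0 - 44)/90 = -44*1/90 = -22/45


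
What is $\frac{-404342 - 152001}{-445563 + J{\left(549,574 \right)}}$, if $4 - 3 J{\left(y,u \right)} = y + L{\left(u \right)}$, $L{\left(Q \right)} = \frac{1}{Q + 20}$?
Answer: $\frac{991403226}{794316997} \approx 1.2481$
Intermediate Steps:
$L{\left(Q \right)} = \frac{1}{20 + Q}$
$J{\left(y,u \right)} = \frac{4}{3} - \frac{y}{3} - \frac{1}{3 \left(20 + u\right)}$ ($J{\left(y,u \right)} = \frac{4}{3} - \frac{y + \frac{1}{20 + u}}{3} = \frac{4}{3} - \left(\frac{y}{3} + \frac{1}{3 \left(20 + u\right)}\right) = \frac{4}{3} - \frac{y}{3} - \frac{1}{3 \left(20 + u\right)}$)
$\frac{-404342 - 152001}{-445563 + J{\left(549,574 \right)}} = \frac{-404342 - 152001}{-445563 + \frac{-1 + \left(4 - 549\right) \left(20 + 574\right)}{3 \left(20 + 574\right)}} = - \frac{556343}{-445563 + \frac{-1 + \left(4 - 549\right) 594}{3 \cdot 594}} = - \frac{556343}{-445563 + \frac{1}{3} \cdot \frac{1}{594} \left(-1 - 323730\right)} = - \frac{556343}{-445563 + \frac{1}{3} \cdot \frac{1}{594} \left(-323731\right)} = - \frac{556343}{-445563 - \frac{323731}{1782}} = - \frac{556343}{- \frac{794316997}{1782}} = \left(-556343\right) \left(- \frac{1782}{794316997}\right) = \frac{991403226}{794316997}$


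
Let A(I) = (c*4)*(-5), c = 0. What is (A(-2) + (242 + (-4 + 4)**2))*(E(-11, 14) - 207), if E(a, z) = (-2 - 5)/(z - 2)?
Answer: -301411/6 ≈ -50235.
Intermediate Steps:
E(a, z) = -7/(-2 + z)
A(I) = 0 (A(I) = (0*4)*(-5) = 0*(-5) = 0)
(A(-2) + (242 + (-4 + 4)**2))*(E(-11, 14) - 207) = (0 + (242 + (-4 + 4)**2))*(-7/(-2 + 14) - 207) = (0 + (242 + 0**2))*(-7/12 - 207) = (0 + (242 + 0))*(-7*1/12 - 207) = (0 + 242)*(-7/12 - 207) = 242*(-2491/12) = -301411/6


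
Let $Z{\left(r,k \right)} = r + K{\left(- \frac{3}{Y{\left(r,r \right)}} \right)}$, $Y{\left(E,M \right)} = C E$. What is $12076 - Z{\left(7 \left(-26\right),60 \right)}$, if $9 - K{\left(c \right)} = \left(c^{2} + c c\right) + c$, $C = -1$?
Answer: $\frac{101433837}{8281} \approx 12249.0$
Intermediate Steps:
$Y{\left(E,M \right)} = - E$
$K{\left(c \right)} = 9 - c - 2 c^{2}$ ($K{\left(c \right)} = 9 - \left(\left(c^{2} + c c\right) + c\right) = 9 - \left(\left(c^{2} + c^{2}\right) + c\right) = 9 - \left(2 c^{2} + c\right) = 9 - \left(c + 2 c^{2}\right) = 9 - c - 2 c^{2}$)
$Z{\left(r,k \right)} = 9 + r - \frac{18}{r^{2}} - \frac{3}{r}$ ($Z{\left(r,k \right)} = r - \left(-9 - 3 \left(- \frac{1}{r}\right) + 2 \frac{9}{r^{2}}\right) = r - \left(-9 + 2 \frac{9}{r^{2}} - - \frac{3}{r}\right) = r - \left(-9 + 2 \frac{9}{r^{2}} + \frac{3}{r}\right) = r - \left(-9 + \frac{3}{r} + 2 \cdot 9 \frac{1}{r^{2}}\right) = r - \left(-9 + \frac{3}{r} + \frac{18}{r^{2}}\right) = 9 + r - \frac{18}{r^{2}} - \frac{3}{r}$)
$12076 - Z{\left(7 \left(-26\right),60 \right)} = 12076 - \left(9 + 7 \left(-26\right) - \frac{18}{33124} - \frac{3}{7 \left(-26\right)}\right) = 12076 - \left(9 - 182 - \frac{18}{33124} - \frac{3}{-182}\right) = 12076 - \left(9 - 182 - \frac{9}{16562} - - \frac{3}{182}\right) = 12076 - \left(9 - 182 - \frac{9}{16562} + \frac{3}{182}\right) = 12076 - - \frac{1432481}{8281} = 12076 + \frac{1432481}{8281} = \frac{101433837}{8281}$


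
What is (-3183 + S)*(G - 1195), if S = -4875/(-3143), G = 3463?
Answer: -3239771256/449 ≈ -7.2155e+6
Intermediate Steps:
S = 4875/3143 (S = -4875*(-1/3143) = 4875/3143 ≈ 1.5511)
(-3183 + S)*(G - 1195) = (-3183 + 4875/3143)*(3463 - 1195) = -9999294/3143*2268 = -3239771256/449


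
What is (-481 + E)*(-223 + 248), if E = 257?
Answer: -5600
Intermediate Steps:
(-481 + E)*(-223 + 248) = (-481 + 257)*(-223 + 248) = -224*25 = -5600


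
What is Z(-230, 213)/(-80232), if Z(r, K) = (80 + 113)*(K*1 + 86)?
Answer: -57707/80232 ≈ -0.71925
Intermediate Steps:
Z(r, K) = 16598 + 193*K (Z(r, K) = 193*(K + 86) = 193*(86 + K) = 16598 + 193*K)
Z(-230, 213)/(-80232) = (16598 + 193*213)/(-80232) = (16598 + 41109)*(-1/80232) = 57707*(-1/80232) = -57707/80232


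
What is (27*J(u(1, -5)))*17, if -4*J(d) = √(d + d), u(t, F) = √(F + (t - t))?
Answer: -459*5^(¼)*(1 + I)/4 ≈ -171.59 - 171.59*I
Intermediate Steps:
u(t, F) = √F (u(t, F) = √(F + 0) = √F)
J(d) = -√2*√d/4 (J(d) = -√(d + d)/4 = -√2*√d/4)
(27*J(u(1, -5)))*17 = (27*(-√2*√(√(-5))/4))*17 = (27*(-√2*√(I*√5)/4))*17 = (27*(-√2*5^(¼)*√I/4))*17 = -27*√2*5^(¼)*√I/4*17 = -459*√2*5^(¼)*√I/4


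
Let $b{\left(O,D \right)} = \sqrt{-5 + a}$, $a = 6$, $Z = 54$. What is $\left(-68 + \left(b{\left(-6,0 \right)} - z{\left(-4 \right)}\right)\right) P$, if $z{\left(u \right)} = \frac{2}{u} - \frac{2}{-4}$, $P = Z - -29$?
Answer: $-5561$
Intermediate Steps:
$P = 83$ ($P = 54 - -29 = 54 + 29 = 83$)
$b{\left(O,D \right)} = 1$ ($b{\left(O,D \right)} = \sqrt{-5 + 6} = \sqrt{1} = 1$)
$z{\left(u \right)} = \frac{1}{2} + \frac{2}{u}$ ($z{\left(u \right)} = \frac{2}{u} - - \frac{1}{2} = \frac{2}{u} + \frac{1}{2} = \frac{1}{2} + \frac{2}{u}$)
$\left(-68 + \left(b{\left(-6,0 \right)} - z{\left(-4 \right)}\right)\right) P = \left(-68 + \left(1 - \frac{4 - 4}{2 \left(-4\right)}\right)\right) 83 = \left(-68 + \left(1 - \frac{1}{2} \left(- \frac{1}{4}\right) 0\right)\right) 83 = \left(-68 + \left(1 - 0\right)\right) 83 = \left(-68 + \left(1 + 0\right)\right) 83 = \left(-68 + 1\right) 83 = \left(-67\right) 83 = -5561$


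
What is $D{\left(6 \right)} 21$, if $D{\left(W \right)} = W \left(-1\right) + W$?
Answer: $0$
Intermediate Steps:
$D{\left(W \right)} = 0$ ($D{\left(W \right)} = - W + W = 0$)
$D{\left(6 \right)} 21 = 0 \cdot 21 = 0$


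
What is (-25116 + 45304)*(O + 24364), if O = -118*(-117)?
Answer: 770575960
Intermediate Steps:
O = 13806
(-25116 + 45304)*(O + 24364) = (-25116 + 45304)*(13806 + 24364) = 20188*38170 = 770575960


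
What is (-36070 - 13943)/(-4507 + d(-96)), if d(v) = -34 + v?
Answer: 50013/4637 ≈ 10.786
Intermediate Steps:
(-36070 - 13943)/(-4507 + d(-96)) = (-36070 - 13943)/(-4507 + (-34 - 96)) = -50013/(-4507 - 130) = -50013/(-4637) = -50013*(-1/4637) = 50013/4637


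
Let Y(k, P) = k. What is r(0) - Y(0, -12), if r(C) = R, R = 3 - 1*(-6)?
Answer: 9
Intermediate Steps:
R = 9 (R = 3 + 6 = 9)
r(C) = 9
r(0) - Y(0, -12) = 9 - 1*0 = 9 + 0 = 9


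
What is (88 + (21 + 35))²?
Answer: 20736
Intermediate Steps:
(88 + (21 + 35))² = (88 + 56)² = 144² = 20736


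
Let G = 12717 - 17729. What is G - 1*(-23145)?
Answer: 18133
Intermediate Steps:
G = -5012
G - 1*(-23145) = -5012 - 1*(-23145) = -5012 + 23145 = 18133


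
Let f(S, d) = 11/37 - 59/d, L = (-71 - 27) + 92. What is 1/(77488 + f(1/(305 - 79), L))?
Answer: 222/17204585 ≈ 1.2904e-5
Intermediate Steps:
L = -6 (L = -98 + 92 = -6)
f(S, d) = 11/37 - 59/d (f(S, d) = 11*(1/37) - 59/d = 11/37 - 59/d)
1/(77488 + f(1/(305 - 79), L)) = 1/(77488 + (11/37 - 59/(-6))) = 1/(77488 + (11/37 - 59*(-1/6))) = 1/(77488 + (11/37 + 59/6)) = 1/(77488 + 2249/222) = 1/(17204585/222) = 222/17204585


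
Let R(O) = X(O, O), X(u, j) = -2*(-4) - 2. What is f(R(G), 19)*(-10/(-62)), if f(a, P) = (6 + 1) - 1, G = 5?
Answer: 30/31 ≈ 0.96774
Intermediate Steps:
X(u, j) = 6 (X(u, j) = 8 - 2 = 6)
R(O) = 6
f(a, P) = 6 (f(a, P) = 7 - 1 = 6)
f(R(G), 19)*(-10/(-62)) = 6*(-10/(-62)) = 6*(-10*(-1/62)) = 6*(5/31) = 30/31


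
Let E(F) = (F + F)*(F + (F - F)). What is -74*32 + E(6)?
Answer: -2296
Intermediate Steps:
E(F) = 2*F**2 (E(F) = (2*F)*(F + 0) = (2*F)*F = 2*F**2)
-74*32 + E(6) = -74*32 + 2*6**2 = -2368 + 2*36 = -2368 + 72 = -2296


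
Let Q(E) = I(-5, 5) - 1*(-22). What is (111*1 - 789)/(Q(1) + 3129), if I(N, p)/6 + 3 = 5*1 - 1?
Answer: -678/3157 ≈ -0.21476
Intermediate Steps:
I(N, p) = 6 (I(N, p) = -18 + 6*(5*1 - 1) = -18 + 6*(5 - 1) = -18 + 6*4 = -18 + 24 = 6)
Q(E) = 28 (Q(E) = 6 - 1*(-22) = 6 + 22 = 28)
(111*1 - 789)/(Q(1) + 3129) = (111*1 - 789)/(28 + 3129) = (111 - 789)/3157 = -678*1/3157 = -678/3157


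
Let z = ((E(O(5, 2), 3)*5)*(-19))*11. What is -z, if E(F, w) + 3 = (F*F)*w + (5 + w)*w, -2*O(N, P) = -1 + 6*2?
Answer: 467115/4 ≈ 1.1678e+5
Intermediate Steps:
O(N, P) = -11/2 (O(N, P) = -(-1 + 6*2)/2 = -(-1 + 12)/2 = -½*11 = -11/2)
E(F, w) = -3 + w*F² + w*(5 + w) (E(F, w) = -3 + ((F*F)*w + (5 + w)*w) = -3 + (F²*w + w*(5 + w)) = -3 + (w*F² + w*(5 + w)) = -3 + w*F² + w*(5 + w))
z = -467115/4 (z = (((-3 + 3² + 5*3 + 3*(-11/2)²)*5)*(-19))*11 = (((-3 + 9 + 15 + 3*(121/4))*5)*(-19))*11 = (((-3 + 9 + 15 + 363/4)*5)*(-19))*11 = (((447/4)*5)*(-19))*11 = ((2235/4)*(-19))*11 = -42465/4*11 = -467115/4 ≈ -1.1678e+5)
-z = -1*(-467115/4) = 467115/4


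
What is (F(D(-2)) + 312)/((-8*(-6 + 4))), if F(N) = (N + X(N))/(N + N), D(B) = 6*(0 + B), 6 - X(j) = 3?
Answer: 2499/128 ≈ 19.523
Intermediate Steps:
X(j) = 3 (X(j) = 6 - 1*3 = 6 - 3 = 3)
D(B) = 6*B
F(N) = (3 + N)/(2*N) (F(N) = (N + 3)/(N + N) = (3 + N)/((2*N)) = (3 + N)*(1/(2*N)) = (3 + N)/(2*N))
(F(D(-2)) + 312)/((-8*(-6 + 4))) = ((3 + 6*(-2))/(2*((6*(-2)))) + 312)/((-8*(-6 + 4))) = ((½)*(3 - 12)/(-12) + 312)/((-8*(-2))) = ((½)*(-1/12)*(-9) + 312)/16 = (3/8 + 312)*(1/16) = (2499/8)*(1/16) = 2499/128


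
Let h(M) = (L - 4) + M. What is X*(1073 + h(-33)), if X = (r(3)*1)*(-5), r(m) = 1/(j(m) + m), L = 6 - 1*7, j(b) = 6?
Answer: -575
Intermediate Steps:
L = -1 (L = 6 - 7 = -1)
r(m) = 1/(6 + m)
h(M) = -5 + M (h(M) = (-1 - 4) + M = -5 + M)
X = -5/9 (X = (1/(6 + 3))*(-5) = (1/9)*(-5) = ((⅑)*1)*(-5) = (⅑)*(-5) = -5/9 ≈ -0.55556)
X*(1073 + h(-33)) = -5*(1073 + (-5 - 33))/9 = -5*(1073 - 38)/9 = -5/9*1035 = -575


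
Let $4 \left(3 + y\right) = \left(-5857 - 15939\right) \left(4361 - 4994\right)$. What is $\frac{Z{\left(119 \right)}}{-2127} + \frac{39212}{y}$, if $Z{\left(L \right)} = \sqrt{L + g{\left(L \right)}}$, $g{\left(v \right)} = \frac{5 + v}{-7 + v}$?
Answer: $\frac{19606}{1724607} - \frac{\sqrt{23541}}{29778} \approx 0.0062159$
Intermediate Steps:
$y = 3449214$ ($y = -3 + \frac{\left(-5857 - 15939\right) \left(4361 - 4994\right)}{4} = -3 + \frac{\left(-21796\right) \left(-633\right)}{4} = -3 + \frac{1}{4} \cdot 13796868 = -3 + 3449217 = 3449214$)
$g{\left(v \right)} = \frac{5 + v}{-7 + v}$
$Z{\left(L \right)} = \sqrt{L + \frac{5 + L}{-7 + L}}$
$\frac{Z{\left(119 \right)}}{-2127} + \frac{39212}{y} = \frac{\sqrt{\frac{5 + 119 + 119 \left(-7 + 119\right)}{-7 + 119}}}{-2127} + \frac{39212}{3449214} = \sqrt{\frac{5 + 119 + 119 \cdot 112}{112}} \left(- \frac{1}{2127}\right) + 39212 \cdot \frac{1}{3449214} = \sqrt{\frac{5 + 119 + 13328}{112}} \left(- \frac{1}{2127}\right) + \frac{19606}{1724607} = \sqrt{\frac{1}{112} \cdot 13452} \left(- \frac{1}{2127}\right) + \frac{19606}{1724607} = \sqrt{\frac{3363}{28}} \left(- \frac{1}{2127}\right) + \frac{19606}{1724607} = \frac{\sqrt{23541}}{14} \left(- \frac{1}{2127}\right) + \frac{19606}{1724607} = - \frac{\sqrt{23541}}{29778} + \frac{19606}{1724607} = \frac{19606}{1724607} - \frac{\sqrt{23541}}{29778}$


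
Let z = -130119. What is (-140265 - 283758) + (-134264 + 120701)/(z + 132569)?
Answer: -1038869913/2450 ≈ -4.2403e+5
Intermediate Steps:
(-140265 - 283758) + (-134264 + 120701)/(z + 132569) = (-140265 - 283758) + (-134264 + 120701)/(-130119 + 132569) = -424023 - 13563/2450 = -1038869913/2450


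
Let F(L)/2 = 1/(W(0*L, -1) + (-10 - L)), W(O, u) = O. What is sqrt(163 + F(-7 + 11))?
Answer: 2*sqrt(1995)/7 ≈ 12.762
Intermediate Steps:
F(L) = 2/(-10 - L) (F(L) = 2/(0*L + (-10 - L)) = 2/(0 + (-10 - L)) = 2/(-10 - L))
sqrt(163 + F(-7 + 11)) = sqrt(163 - 2/(10 + (-7 + 11))) = sqrt(163 - 2/(10 + 4)) = sqrt(163 - 2/14) = sqrt(163 - 2*1/14) = sqrt(163 - 1/7) = sqrt(1140/7) = 2*sqrt(1995)/7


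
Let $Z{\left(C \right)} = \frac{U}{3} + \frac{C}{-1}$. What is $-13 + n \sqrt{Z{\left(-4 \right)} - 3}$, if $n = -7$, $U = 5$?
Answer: $-13 - \frac{14 \sqrt{6}}{3} \approx -24.431$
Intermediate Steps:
$Z{\left(C \right)} = \frac{5}{3} - C$ ($Z{\left(C \right)} = \frac{5}{3} + \frac{C}{-1} = 5 \cdot \frac{1}{3} + C \left(-1\right) = \frac{5}{3} - C$)
$-13 + n \sqrt{Z{\left(-4 \right)} - 3} = -13 - 7 \sqrt{\left(\frac{5}{3} - -4\right) - 3} = -13 - 7 \sqrt{\left(\frac{5}{3} + 4\right) - 3} = -13 - 7 \sqrt{\frac{17}{3} - 3} = -13 - 7 \sqrt{\frac{8}{3}} = -13 - 7 \frac{2 \sqrt{6}}{3} = -13 - \frac{14 \sqrt{6}}{3}$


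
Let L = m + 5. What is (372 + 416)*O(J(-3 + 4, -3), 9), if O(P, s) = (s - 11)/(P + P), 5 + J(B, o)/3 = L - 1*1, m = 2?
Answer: -788/3 ≈ -262.67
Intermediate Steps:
L = 7 (L = 2 + 5 = 7)
J(B, o) = 3 (J(B, o) = -15 + 3*(7 - 1*1) = -15 + 3*(7 - 1) = -15 + 3*6 = -15 + 18 = 3)
O(P, s) = (-11 + s)/(2*P) (O(P, s) = (-11 + s)/((2*P)) = (-11 + s)*(1/(2*P)) = (-11 + s)/(2*P))
(372 + 416)*O(J(-3 + 4, -3), 9) = (372 + 416)*((½)*(-11 + 9)/3) = 788*((½)*(⅓)*(-2)) = 788*(-⅓) = -788/3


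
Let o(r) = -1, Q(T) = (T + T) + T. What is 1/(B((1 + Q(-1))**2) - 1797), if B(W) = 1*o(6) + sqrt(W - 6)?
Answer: -899/1616403 - I*sqrt(2)/3232806 ≈ -0.00055617 - 4.3746e-7*I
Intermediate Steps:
Q(T) = 3*T (Q(T) = 2*T + T = 3*T)
B(W) = -1 + sqrt(-6 + W) (B(W) = 1*(-1) + sqrt(W - 6) = -1 + sqrt(-6 + W))
1/(B((1 + Q(-1))**2) - 1797) = 1/((-1 + sqrt(-6 + (1 + 3*(-1))**2)) - 1797) = 1/((-1 + sqrt(-6 + (1 - 3)**2)) - 1797) = 1/((-1 + sqrt(-6 + (-2)**2)) - 1797) = 1/((-1 + sqrt(-6 + 4)) - 1797) = 1/((-1 + sqrt(-2)) - 1797) = 1/((-1 + I*sqrt(2)) - 1797) = 1/(-1798 + I*sqrt(2))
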